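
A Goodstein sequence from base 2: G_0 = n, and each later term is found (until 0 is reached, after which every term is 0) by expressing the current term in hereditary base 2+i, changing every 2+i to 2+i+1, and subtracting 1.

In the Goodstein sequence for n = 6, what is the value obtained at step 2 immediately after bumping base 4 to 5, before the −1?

base 2: 6 = 2^2 + 2; at 3: 3^3 + 3 = 30; next = 29
base 3: 29 = 3^3 + 2; at 4: 4^4 + 2 = 258; next = 257
base 4: 257 = 4^4 + 1; at 5: 5^5 + 1 = 3126; next = 3125

3126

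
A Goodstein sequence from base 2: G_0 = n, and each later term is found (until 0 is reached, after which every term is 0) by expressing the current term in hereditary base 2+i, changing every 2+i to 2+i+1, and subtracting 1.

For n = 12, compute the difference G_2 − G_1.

958

step 0: 12 = 2^(2 + 1) + 2^2; sub 3 for 2: 3^(3 + 1) + 3^3; = 108; G_1 = 108−1 = 107
step 1: 107 = 3^(3 + 1) + 2·3^2 + 2·3 + 2; sub 4 for 3: 4^(4 + 1) + 2·4^2 + 2·4 + 2; = 1066; G_2 = 1066−1 = 1065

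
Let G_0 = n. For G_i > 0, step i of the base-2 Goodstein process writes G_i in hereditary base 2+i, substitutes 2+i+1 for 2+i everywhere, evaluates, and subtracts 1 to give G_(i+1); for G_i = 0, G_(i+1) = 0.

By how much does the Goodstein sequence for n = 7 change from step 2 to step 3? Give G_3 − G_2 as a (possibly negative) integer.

2868

G_0=7  [base 2] 2^2 + 2 + 1  →[2↦3]→  3^3 + 3 + 1 = 31  −1 ⇒ G_1=30
G_1=30  [base 3] 3^3 + 3  →[3↦4]→  4^4 + 4 = 260  −1 ⇒ G_2=259
G_2=259  [base 4] 4^4 + 3  →[4↦5]→  5^5 + 3 = 3128  −1 ⇒ G_3=3127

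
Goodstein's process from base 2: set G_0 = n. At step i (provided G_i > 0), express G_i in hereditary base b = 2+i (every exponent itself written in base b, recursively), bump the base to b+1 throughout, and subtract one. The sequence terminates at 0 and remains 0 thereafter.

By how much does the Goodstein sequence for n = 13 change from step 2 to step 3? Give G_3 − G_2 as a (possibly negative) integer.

base 2: 13 = 2^(2 + 1) + 2^2 + 1; at 3: 3^(3 + 1) + 3^3 + 1 = 109; next = 108
base 3: 108 = 3^(3 + 1) + 3^3; at 4: 4^(4 + 1) + 4^4 = 1280; next = 1279
base 4: 1279 = 4^(4 + 1) + 3·4^3 + 3·4^2 + 3·4 + 3; at 5: 5^(5 + 1) + 3·5^3 + 3·5^2 + 3·5 + 3 = 16093; next = 16092

14813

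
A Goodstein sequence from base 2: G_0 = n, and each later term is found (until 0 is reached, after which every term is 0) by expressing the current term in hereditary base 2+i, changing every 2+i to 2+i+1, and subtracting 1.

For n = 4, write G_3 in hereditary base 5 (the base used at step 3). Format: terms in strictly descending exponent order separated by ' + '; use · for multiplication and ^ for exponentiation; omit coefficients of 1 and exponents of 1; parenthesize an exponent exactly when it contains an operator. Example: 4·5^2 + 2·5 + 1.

2·5^2 + 2·5

i=0: 4 = 2^2 (b=2); 2→3: 3^3 = 27; 27−1 = 26
i=1: 26 = 2·3^2 + 2·3 + 2 (b=3); 3→4: 2·4^2 + 2·4 + 2 = 42; 42−1 = 41
i=2: 41 = 2·4^2 + 2·4 + 1 (b=4); 4→5: 2·5^2 + 2·5 + 1 = 61; 61−1 = 60
i=3: 60 = 2·5^2 + 2·5 (b=5); 5→6: 2·6^2 + 2·6 = 84; 84−1 = 83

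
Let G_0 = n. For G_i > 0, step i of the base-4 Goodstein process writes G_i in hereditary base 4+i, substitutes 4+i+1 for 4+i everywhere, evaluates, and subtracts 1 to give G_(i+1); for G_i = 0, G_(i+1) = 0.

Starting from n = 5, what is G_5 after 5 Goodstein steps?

i=0: 5 = 4 + 1 (b=4); 4→5: 5 + 1 = 6; 6−1 = 5
i=1: 5 = 5 (b=5); 5→6: 6 = 6; 6−1 = 5
i=2: 5 = 5 (b=6); 6→7: 5 = 5; 5−1 = 4
i=3: 4 = 4 (b=7); 7→8: 4 = 4; 4−1 = 3
i=4: 3 = 3 (b=8); 8→9: 3 = 3; 3−1 = 2

2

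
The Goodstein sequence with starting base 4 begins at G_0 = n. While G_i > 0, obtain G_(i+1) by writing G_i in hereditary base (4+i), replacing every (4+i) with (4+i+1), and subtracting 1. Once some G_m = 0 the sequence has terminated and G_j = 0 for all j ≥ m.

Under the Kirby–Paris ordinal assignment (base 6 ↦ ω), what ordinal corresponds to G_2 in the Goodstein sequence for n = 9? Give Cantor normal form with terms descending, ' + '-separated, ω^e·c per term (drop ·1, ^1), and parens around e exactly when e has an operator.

ω + 5

G_0 = 9. HB_4(9) = 2·4 + 1. Bump = 11. G_1 = 10.
G_1 = 10. HB_5(10) = 2·5. Bump = 12. G_2 = 11.
G_2 = 11. HB_6(11) = 6 + 5. Bump = 12. G_3 = 11.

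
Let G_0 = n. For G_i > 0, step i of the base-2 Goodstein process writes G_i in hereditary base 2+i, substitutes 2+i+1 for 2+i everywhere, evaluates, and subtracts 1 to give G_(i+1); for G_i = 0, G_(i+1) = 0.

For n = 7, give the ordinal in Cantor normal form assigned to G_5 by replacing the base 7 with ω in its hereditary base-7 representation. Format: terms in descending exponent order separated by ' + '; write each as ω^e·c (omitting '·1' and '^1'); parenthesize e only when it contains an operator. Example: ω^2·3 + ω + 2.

[0] 7 ≡ 2^2 + 2 + 1 (base 2). Lift 3: 31. −1: 30.
[1] 30 ≡ 3^3 + 3 (base 3). Lift 4: 260. −1: 259.
[2] 259 ≡ 4^4 + 3 (base 4). Lift 5: 3128. −1: 3127.
[3] 3127 ≡ 5^5 + 2 (base 5). Lift 6: 46658. −1: 46657.
[4] 46657 ≡ 6^6 + 1 (base 6). Lift 7: 823544. −1: 823543.
[5] 823543 ≡ 7^7 (base 7). Lift 8: 16777216. −1: 16777215.

ω^ω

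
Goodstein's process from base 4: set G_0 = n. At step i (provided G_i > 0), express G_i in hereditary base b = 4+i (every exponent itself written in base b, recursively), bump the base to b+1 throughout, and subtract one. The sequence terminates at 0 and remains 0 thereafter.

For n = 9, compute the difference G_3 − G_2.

0

9 —HB4→ 2·4 + 1 —bump→ 2·5 + 1 = 11 —(−1)→ 10
10 —HB5→ 2·5 —bump→ 2·6 = 12 —(−1)→ 11
11 —HB6→ 6 + 5 —bump→ 7 + 5 = 12 —(−1)→ 11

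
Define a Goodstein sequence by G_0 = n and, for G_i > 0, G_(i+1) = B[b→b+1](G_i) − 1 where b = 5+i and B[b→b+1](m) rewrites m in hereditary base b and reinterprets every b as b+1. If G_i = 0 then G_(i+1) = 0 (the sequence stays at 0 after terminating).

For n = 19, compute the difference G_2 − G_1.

G_0 = 19. HB_5(19) = 3·5 + 4. Bump = 22. G_1 = 21.
G_1 = 21. HB_6(21) = 3·6 + 3. Bump = 24. G_2 = 23.

2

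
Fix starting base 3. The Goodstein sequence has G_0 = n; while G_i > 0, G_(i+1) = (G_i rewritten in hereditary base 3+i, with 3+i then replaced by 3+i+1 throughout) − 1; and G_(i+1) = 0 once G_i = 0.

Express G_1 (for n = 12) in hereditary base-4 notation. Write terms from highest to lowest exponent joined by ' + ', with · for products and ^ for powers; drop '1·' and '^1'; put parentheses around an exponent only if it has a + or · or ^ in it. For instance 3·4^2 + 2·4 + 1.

4^2 + 3

base 3: 12 = 3^2 + 3; at 4: 4^2 + 4 = 20; next = 19
base 4: 19 = 4^2 + 3; at 5: 5^2 + 3 = 28; next = 27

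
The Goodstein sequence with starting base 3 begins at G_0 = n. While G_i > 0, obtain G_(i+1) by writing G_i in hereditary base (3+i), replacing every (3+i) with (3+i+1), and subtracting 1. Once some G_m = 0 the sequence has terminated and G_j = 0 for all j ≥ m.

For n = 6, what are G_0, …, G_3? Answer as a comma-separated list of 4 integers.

G_0 = 6. HB_3(6) = 2·3. Bump = 8. G_1 = 7.
G_1 = 7. HB_4(7) = 4 + 3. Bump = 8. G_2 = 7.
G_2 = 7. HB_5(7) = 5 + 2. Bump = 8. G_3 = 7.

6, 7, 7, 7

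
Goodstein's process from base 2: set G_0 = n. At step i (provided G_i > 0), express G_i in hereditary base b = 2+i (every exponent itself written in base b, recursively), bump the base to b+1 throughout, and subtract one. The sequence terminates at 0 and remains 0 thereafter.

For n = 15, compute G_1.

111

15 —HB2→ 2^(2 + 1) + 2^2 + 2 + 1 —bump→ 3^(3 + 1) + 3^3 + 3 + 1 = 112 —(−1)→ 111
111 —HB3→ 3^(3 + 1) + 3^3 + 3 —bump→ 4^(4 + 1) + 4^4 + 4 = 1284 —(−1)→ 1283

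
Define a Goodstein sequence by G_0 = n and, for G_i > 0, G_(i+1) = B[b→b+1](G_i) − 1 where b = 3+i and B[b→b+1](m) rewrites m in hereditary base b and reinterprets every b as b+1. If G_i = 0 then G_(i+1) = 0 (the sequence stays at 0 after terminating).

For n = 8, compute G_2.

[0] 8 ≡ 2·3 + 2 (base 3). Lift 4: 10. −1: 9.
[1] 9 ≡ 2·4 + 1 (base 4). Lift 5: 11. −1: 10.

10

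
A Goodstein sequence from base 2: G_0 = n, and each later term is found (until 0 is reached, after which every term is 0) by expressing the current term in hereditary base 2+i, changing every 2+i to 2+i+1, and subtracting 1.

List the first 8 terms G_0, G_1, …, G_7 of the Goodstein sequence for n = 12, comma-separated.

12, 107, 1065, 15685, 280019, 5764910, 134217867, 3486784574

step 0: 12 = 2^(2 + 1) + 2^2; sub 3 for 2: 3^(3 + 1) + 3^3; = 108; G_1 = 108−1 = 107
step 1: 107 = 3^(3 + 1) + 2·3^2 + 2·3 + 2; sub 4 for 3: 4^(4 + 1) + 2·4^2 + 2·4 + 2; = 1066; G_2 = 1066−1 = 1065
step 2: 1065 = 4^(4 + 1) + 2·4^2 + 2·4 + 1; sub 5 for 4: 5^(5 + 1) + 2·5^2 + 2·5 + 1; = 15686; G_3 = 15686−1 = 15685
step 3: 15685 = 5^(5 + 1) + 2·5^2 + 2·5; sub 6 for 5: 6^(6 + 1) + 2·6^2 + 2·6; = 280020; G_4 = 280020−1 = 280019
step 4: 280019 = 6^(6 + 1) + 2·6^2 + 6 + 5; sub 7 for 6: 7^(7 + 1) + 2·7^2 + 7 + 5; = 5764911; G_5 = 5764911−1 = 5764910
step 5: 5764910 = 7^(7 + 1) + 2·7^2 + 7 + 4; sub 8 for 7: 8^(8 + 1) + 2·8^2 + 8 + 4; = 134217868; G_6 = 134217868−1 = 134217867
step 6: 134217867 = 8^(8 + 1) + 2·8^2 + 8 + 3; sub 9 for 8: 9^(9 + 1) + 2·9^2 + 9 + 3; = 3486784575; G_7 = 3486784575−1 = 3486784574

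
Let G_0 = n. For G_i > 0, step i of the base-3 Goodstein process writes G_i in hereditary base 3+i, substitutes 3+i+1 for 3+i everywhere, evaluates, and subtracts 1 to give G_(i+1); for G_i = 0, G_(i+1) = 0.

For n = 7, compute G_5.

9

step 0: 7 = 2·3 + 1; sub 4 for 3: 2·4 + 1; = 9; G_1 = 9−1 = 8
step 1: 8 = 2·4; sub 5 for 4: 2·5; = 10; G_2 = 10−1 = 9
step 2: 9 = 5 + 4; sub 6 for 5: 6 + 4; = 10; G_3 = 10−1 = 9
step 3: 9 = 6 + 3; sub 7 for 6: 7 + 3; = 10; G_4 = 10−1 = 9
step 4: 9 = 7 + 2; sub 8 for 7: 8 + 2; = 10; G_5 = 10−1 = 9
step 5: 9 = 8 + 1; sub 9 for 8: 9 + 1; = 10; G_6 = 10−1 = 9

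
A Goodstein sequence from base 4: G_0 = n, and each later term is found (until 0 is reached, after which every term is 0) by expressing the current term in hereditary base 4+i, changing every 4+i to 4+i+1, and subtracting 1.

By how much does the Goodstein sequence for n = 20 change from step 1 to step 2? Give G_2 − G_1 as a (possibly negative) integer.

[0] 20 ≡ 4^2 + 4 (base 4). Lift 5: 30. −1: 29.
[1] 29 ≡ 5^2 + 4 (base 5). Lift 6: 40. −1: 39.

10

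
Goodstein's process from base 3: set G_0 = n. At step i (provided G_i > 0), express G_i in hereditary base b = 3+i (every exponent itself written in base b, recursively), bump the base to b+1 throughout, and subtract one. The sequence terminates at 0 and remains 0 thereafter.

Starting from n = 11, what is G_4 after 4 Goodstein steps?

39

(0) 11|_3 = 3^2 + 2 ↦ 4^2 + 2|_4 = 18 ⇒ 17
(1) 17|_4 = 4^2 + 1 ↦ 5^2 + 1|_5 = 26 ⇒ 25
(2) 25|_5 = 5^2 ↦ 6^2|_6 = 36 ⇒ 35
(3) 35|_6 = 5·6 + 5 ↦ 5·7 + 5|_7 = 40 ⇒ 39
(4) 39|_7 = 5·7 + 4 ↦ 5·8 + 4|_8 = 44 ⇒ 43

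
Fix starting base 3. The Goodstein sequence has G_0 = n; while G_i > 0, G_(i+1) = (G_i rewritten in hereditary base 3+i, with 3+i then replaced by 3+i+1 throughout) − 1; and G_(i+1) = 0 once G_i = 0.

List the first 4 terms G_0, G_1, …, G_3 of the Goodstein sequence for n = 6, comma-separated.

6 —HB3→ 2·3 —bump→ 2·4 = 8 —(−1)→ 7
7 —HB4→ 4 + 3 —bump→ 5 + 3 = 8 —(−1)→ 7
7 —HB5→ 5 + 2 —bump→ 6 + 2 = 8 —(−1)→ 7

6, 7, 7, 7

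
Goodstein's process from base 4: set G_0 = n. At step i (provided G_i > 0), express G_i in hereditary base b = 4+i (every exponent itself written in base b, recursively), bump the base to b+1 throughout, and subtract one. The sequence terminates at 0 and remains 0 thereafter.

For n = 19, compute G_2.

[0] 19 ≡ 4^2 + 3 (base 4). Lift 5: 28. −1: 27.
[1] 27 ≡ 5^2 + 2 (base 5). Lift 6: 38. −1: 37.
[2] 37 ≡ 6^2 + 1 (base 6). Lift 7: 50. −1: 49.

37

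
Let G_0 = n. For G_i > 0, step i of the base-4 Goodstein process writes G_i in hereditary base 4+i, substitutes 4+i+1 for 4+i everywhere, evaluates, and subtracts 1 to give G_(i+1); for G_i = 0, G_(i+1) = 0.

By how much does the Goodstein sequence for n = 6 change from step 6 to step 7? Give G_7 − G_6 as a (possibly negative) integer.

-1

base 4: 6 = 4 + 2; at 5: 5 + 2 = 7; next = 6
base 5: 6 = 5 + 1; at 6: 6 + 1 = 7; next = 6
base 6: 6 = 6; at 7: 7 = 7; next = 6
base 7: 6 = 6; at 8: 6 = 6; next = 5
base 8: 5 = 5; at 9: 5 = 5; next = 4
base 9: 4 = 4; at 10: 4 = 4; next = 3
base 10: 3 = 3; at 11: 3 = 3; next = 2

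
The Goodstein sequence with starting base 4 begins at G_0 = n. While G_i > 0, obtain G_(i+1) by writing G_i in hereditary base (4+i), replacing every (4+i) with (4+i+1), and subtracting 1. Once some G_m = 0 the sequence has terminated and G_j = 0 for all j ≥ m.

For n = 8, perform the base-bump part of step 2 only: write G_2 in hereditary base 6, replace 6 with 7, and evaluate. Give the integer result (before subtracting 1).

10

(0) 8|_4 = 2·4 ↦ 2·5|_5 = 10 ⇒ 9
(1) 9|_5 = 5 + 4 ↦ 6 + 4|_6 = 10 ⇒ 9
(2) 9|_6 = 6 + 3 ↦ 7 + 3|_7 = 10 ⇒ 9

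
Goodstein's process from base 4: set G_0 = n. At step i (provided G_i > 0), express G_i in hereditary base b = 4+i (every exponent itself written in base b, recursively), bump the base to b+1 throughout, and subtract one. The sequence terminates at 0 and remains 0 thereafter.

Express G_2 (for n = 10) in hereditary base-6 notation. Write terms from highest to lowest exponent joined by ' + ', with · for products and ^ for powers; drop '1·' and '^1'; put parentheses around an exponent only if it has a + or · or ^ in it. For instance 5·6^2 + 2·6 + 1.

2·6

G_0 = 10. HB_4(10) = 2·4 + 2. Bump = 12. G_1 = 11.
G_1 = 11. HB_5(11) = 2·5 + 1. Bump = 13. G_2 = 12.
G_2 = 12. HB_6(12) = 2·6. Bump = 14. G_3 = 13.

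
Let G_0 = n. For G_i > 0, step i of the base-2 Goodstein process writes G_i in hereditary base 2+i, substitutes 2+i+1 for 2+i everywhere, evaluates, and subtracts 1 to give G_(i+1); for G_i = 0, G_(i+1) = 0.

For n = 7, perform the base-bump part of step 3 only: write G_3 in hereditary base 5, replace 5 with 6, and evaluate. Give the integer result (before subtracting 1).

46658

G_0 = 7. HB_2(7) = 2^2 + 2 + 1. Bump = 31. G_1 = 30.
G_1 = 30. HB_3(30) = 3^3 + 3. Bump = 260. G_2 = 259.
G_2 = 259. HB_4(259) = 4^4 + 3. Bump = 3128. G_3 = 3127.
G_3 = 3127. HB_5(3127) = 5^5 + 2. Bump = 46658. G_4 = 46657.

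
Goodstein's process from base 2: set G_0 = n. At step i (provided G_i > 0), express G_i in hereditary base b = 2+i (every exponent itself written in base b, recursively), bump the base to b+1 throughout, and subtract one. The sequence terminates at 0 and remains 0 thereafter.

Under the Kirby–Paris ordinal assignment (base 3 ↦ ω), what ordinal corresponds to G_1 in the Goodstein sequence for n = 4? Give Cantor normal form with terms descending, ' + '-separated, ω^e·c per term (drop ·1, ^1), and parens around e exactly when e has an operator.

i=0: 4 = 2^2 (b=2); 2→3: 3^3 = 27; 27−1 = 26
i=1: 26 = 2·3^2 + 2·3 + 2 (b=3); 3→4: 2·4^2 + 2·4 + 2 = 42; 42−1 = 41

ω^2·2 + ω·2 + 2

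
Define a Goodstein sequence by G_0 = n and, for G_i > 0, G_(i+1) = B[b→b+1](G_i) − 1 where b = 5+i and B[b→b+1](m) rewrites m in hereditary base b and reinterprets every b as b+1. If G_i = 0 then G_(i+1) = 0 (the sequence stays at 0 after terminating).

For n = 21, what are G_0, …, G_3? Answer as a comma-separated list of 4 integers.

21, 24, 27, 29

base 5: 21 = 4·5 + 1; at 6: 4·6 + 1 = 25; next = 24
base 6: 24 = 4·6; at 7: 4·7 = 28; next = 27
base 7: 27 = 3·7 + 6; at 8: 3·8 + 6 = 30; next = 29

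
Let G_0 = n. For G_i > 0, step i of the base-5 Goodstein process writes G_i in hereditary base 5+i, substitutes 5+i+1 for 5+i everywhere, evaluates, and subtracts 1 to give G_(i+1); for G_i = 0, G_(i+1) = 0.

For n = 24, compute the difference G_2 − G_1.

[0] 24 ≡ 4·5 + 4 (base 5). Lift 6: 28. −1: 27.
[1] 27 ≡ 4·6 + 3 (base 6). Lift 7: 31. −1: 30.

3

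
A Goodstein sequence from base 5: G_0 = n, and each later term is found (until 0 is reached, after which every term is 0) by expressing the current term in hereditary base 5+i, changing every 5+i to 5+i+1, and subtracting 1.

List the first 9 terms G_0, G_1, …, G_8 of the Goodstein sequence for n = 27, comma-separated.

27, 37, 49, 63, 69, 75, 81, 87, 93

base 5: 27 = 5^2 + 2; at 6: 6^2 + 2 = 38; next = 37
base 6: 37 = 6^2 + 1; at 7: 7^2 + 1 = 50; next = 49
base 7: 49 = 7^2; at 8: 8^2 = 64; next = 63
base 8: 63 = 7·8 + 7; at 9: 7·9 + 7 = 70; next = 69
base 9: 69 = 7·9 + 6; at 10: 7·10 + 6 = 76; next = 75
base 10: 75 = 7·10 + 5; at 11: 7·11 + 5 = 82; next = 81
base 11: 81 = 7·11 + 4; at 12: 7·12 + 4 = 88; next = 87
base 12: 87 = 7·12 + 3; at 13: 7·13 + 3 = 94; next = 93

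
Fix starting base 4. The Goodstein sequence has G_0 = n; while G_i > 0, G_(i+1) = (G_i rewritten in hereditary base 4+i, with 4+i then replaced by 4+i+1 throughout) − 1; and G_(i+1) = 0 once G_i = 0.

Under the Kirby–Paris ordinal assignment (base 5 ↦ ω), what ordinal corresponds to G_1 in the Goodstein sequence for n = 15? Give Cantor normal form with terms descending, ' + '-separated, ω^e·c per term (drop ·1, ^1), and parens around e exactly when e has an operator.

ω·3 + 2

step 0: 15 = 3·4 + 3; sub 5 for 4: 3·5 + 3; = 18; G_1 = 18−1 = 17
step 1: 17 = 3·5 + 2; sub 6 for 5: 3·6 + 2; = 20; G_2 = 20−1 = 19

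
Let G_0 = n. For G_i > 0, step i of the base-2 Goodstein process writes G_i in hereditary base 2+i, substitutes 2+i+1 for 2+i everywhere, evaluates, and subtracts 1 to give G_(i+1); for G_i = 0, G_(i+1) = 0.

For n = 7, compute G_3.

3127

7 —HB2→ 2^2 + 2 + 1 —bump→ 3^3 + 3 + 1 = 31 —(−1)→ 30
30 —HB3→ 3^3 + 3 —bump→ 4^4 + 4 = 260 —(−1)→ 259
259 —HB4→ 4^4 + 3 —bump→ 5^5 + 3 = 3128 —(−1)→ 3127
3127 —HB5→ 5^5 + 2 —bump→ 6^6 + 2 = 46658 —(−1)→ 46657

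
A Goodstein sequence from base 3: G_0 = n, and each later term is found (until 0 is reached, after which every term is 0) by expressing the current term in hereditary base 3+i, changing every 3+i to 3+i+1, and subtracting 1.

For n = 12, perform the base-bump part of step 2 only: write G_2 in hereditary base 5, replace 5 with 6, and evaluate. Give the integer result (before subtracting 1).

38

step 0: 12 = 3^2 + 3; sub 4 for 3: 4^2 + 4; = 20; G_1 = 20−1 = 19
step 1: 19 = 4^2 + 3; sub 5 for 4: 5^2 + 3; = 28; G_2 = 28−1 = 27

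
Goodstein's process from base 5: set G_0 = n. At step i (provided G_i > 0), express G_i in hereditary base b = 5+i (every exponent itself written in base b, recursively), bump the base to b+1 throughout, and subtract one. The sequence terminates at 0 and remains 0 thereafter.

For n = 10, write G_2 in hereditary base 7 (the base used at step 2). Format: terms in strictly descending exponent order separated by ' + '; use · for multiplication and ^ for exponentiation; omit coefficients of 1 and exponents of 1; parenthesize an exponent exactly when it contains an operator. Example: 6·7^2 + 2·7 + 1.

7 + 4

G_0=10  [base 5] 2·5  →[5↦6]→  2·6 = 12  −1 ⇒ G_1=11
G_1=11  [base 6] 6 + 5  →[6↦7]→  7 + 5 = 12  −1 ⇒ G_2=11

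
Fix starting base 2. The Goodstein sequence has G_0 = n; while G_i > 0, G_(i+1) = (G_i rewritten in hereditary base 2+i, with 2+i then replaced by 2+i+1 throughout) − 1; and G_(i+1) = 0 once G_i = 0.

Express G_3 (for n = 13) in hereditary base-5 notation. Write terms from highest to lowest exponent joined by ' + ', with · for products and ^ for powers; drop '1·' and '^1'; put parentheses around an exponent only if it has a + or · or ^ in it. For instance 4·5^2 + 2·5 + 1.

5^(5 + 1) + 3·5^3 + 3·5^2 + 3·5 + 2

[0] 13 ≡ 2^(2 + 1) + 2^2 + 1 (base 2). Lift 3: 109. −1: 108.
[1] 108 ≡ 3^(3 + 1) + 3^3 (base 3). Lift 4: 1280. −1: 1279.
[2] 1279 ≡ 4^(4 + 1) + 3·4^3 + 3·4^2 + 3·4 + 3 (base 4). Lift 5: 16093. −1: 16092.
[3] 16092 ≡ 5^(5 + 1) + 3·5^3 + 3·5^2 + 3·5 + 2 (base 5). Lift 6: 280712. −1: 280711.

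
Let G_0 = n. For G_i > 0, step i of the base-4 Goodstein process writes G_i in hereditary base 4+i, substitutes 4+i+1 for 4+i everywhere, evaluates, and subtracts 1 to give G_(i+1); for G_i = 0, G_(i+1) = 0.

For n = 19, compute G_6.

base 4: 19 = 4^2 + 3; at 5: 5^2 + 3 = 28; next = 27
base 5: 27 = 5^2 + 2; at 6: 6^2 + 2 = 38; next = 37
base 6: 37 = 6^2 + 1; at 7: 7^2 + 1 = 50; next = 49
base 7: 49 = 7^2; at 8: 8^2 = 64; next = 63
base 8: 63 = 7·8 + 7; at 9: 7·9 + 7 = 70; next = 69
base 9: 69 = 7·9 + 6; at 10: 7·10 + 6 = 76; next = 75
base 10: 75 = 7·10 + 5; at 11: 7·11 + 5 = 82; next = 81

75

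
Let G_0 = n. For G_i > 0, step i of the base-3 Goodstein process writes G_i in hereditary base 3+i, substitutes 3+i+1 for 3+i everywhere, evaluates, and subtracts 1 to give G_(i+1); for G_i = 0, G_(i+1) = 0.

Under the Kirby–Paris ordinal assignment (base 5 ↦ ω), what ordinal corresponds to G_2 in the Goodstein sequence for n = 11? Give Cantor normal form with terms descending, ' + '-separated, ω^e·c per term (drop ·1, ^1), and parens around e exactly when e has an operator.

G_0 = 11. HB_3(11) = 3^2 + 2. Bump = 18. G_1 = 17.
G_1 = 17. HB_4(17) = 4^2 + 1. Bump = 26. G_2 = 25.
G_2 = 25. HB_5(25) = 5^2. Bump = 36. G_3 = 35.

ω^2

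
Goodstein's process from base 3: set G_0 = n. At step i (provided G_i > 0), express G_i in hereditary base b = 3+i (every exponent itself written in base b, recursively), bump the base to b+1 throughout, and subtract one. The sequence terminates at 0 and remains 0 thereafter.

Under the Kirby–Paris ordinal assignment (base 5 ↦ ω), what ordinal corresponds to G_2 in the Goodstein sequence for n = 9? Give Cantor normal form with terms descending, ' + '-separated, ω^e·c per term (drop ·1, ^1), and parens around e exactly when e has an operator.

ω·3 + 2

(0) 9|_3 = 3^2 ↦ 4^2|_4 = 16 ⇒ 15
(1) 15|_4 = 3·4 + 3 ↦ 3·5 + 3|_5 = 18 ⇒ 17
(2) 17|_5 = 3·5 + 2 ↦ 3·6 + 2|_6 = 20 ⇒ 19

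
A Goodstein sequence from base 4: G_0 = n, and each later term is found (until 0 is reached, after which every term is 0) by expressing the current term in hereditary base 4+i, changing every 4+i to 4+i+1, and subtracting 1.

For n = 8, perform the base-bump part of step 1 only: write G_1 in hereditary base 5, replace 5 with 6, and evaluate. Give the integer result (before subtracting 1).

G_0 = 8. HB_4(8) = 2·4. Bump = 10. G_1 = 9.
G_1 = 9. HB_5(9) = 5 + 4. Bump = 10. G_2 = 9.

10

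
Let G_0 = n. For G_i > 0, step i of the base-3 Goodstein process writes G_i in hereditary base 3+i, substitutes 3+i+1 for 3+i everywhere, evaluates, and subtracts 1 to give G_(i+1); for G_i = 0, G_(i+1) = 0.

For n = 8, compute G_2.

[0] 8 ≡ 2·3 + 2 (base 3). Lift 4: 10. −1: 9.
[1] 9 ≡ 2·4 + 1 (base 4). Lift 5: 11. −1: 10.

10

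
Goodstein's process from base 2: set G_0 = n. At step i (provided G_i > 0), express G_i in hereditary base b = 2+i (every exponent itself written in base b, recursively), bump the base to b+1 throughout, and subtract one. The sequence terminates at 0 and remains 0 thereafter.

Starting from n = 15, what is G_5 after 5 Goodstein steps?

6588344

G_0 = 15. HB_2(15) = 2^(2 + 1) + 2^2 + 2 + 1. Bump = 112. G_1 = 111.
G_1 = 111. HB_3(111) = 3^(3 + 1) + 3^3 + 3. Bump = 1284. G_2 = 1283.
G_2 = 1283. HB_4(1283) = 4^(4 + 1) + 4^4 + 3. Bump = 18753. G_3 = 18752.
G_3 = 18752. HB_5(18752) = 5^(5 + 1) + 5^5 + 2. Bump = 326594. G_4 = 326593.
G_4 = 326593. HB_6(326593) = 6^(6 + 1) + 6^6 + 1. Bump = 6588345. G_5 = 6588344.
G_5 = 6588344. HB_7(6588344) = 7^(7 + 1) + 7^7. Bump = 150994944. G_6 = 150994943.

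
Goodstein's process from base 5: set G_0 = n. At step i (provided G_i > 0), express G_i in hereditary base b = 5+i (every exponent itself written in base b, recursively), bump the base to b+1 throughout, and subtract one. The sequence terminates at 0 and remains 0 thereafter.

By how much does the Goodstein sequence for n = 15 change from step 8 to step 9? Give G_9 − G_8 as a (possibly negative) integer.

(0) 15|_5 = 3·5 ↦ 3·6|_6 = 18 ⇒ 17
(1) 17|_6 = 2·6 + 5 ↦ 2·7 + 5|_7 = 19 ⇒ 18
(2) 18|_7 = 2·7 + 4 ↦ 2·8 + 4|_8 = 20 ⇒ 19
(3) 19|_8 = 2·8 + 3 ↦ 2·9 + 3|_9 = 21 ⇒ 20
(4) 20|_9 = 2·9 + 2 ↦ 2·10 + 2|_10 = 22 ⇒ 21
(5) 21|_10 = 2·10 + 1 ↦ 2·11 + 1|_11 = 23 ⇒ 22
(6) 22|_11 = 2·11 ↦ 2·12|_12 = 24 ⇒ 23
(7) 23|_12 = 12 + 11 ↦ 13 + 11|_13 = 24 ⇒ 23
(8) 23|_13 = 13 + 10 ↦ 14 + 10|_14 = 24 ⇒ 23

0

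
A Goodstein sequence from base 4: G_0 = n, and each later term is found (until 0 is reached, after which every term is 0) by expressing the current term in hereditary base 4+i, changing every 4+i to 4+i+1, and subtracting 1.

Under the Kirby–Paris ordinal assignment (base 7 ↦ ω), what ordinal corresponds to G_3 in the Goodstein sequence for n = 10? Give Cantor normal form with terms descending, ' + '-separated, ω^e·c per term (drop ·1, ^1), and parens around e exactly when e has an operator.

i=0: 10 = 2·4 + 2 (b=4); 4→5: 2·5 + 2 = 12; 12−1 = 11
i=1: 11 = 2·5 + 1 (b=5); 5→6: 2·6 + 1 = 13; 13−1 = 12
i=2: 12 = 2·6 (b=6); 6→7: 2·7 = 14; 14−1 = 13
i=3: 13 = 7 + 6 (b=7); 7→8: 8 + 6 = 14; 14−1 = 13

ω + 6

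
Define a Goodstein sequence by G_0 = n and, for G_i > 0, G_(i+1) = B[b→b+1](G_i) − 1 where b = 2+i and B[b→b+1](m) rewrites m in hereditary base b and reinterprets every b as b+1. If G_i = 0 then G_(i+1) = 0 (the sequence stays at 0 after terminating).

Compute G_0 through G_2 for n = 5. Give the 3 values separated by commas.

(0) 5|_2 = 2^2 + 1 ↦ 3^3 + 1|_3 = 28 ⇒ 27
(1) 27|_3 = 3^3 ↦ 4^4|_4 = 256 ⇒ 255

5, 27, 255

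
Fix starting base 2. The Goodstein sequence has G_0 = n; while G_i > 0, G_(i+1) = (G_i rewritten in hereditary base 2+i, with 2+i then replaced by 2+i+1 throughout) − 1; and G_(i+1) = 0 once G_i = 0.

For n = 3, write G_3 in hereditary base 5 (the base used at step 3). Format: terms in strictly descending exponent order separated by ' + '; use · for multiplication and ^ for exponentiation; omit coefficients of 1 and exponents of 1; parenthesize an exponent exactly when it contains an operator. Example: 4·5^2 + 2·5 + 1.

3 —HB2→ 2 + 1 —bump→ 3 + 1 = 4 —(−1)→ 3
3 —HB3→ 3 —bump→ 4 = 4 —(−1)→ 3
3 —HB4→ 3 —bump→ 3 = 3 —(−1)→ 2
2 —HB5→ 2 —bump→ 2 = 2 —(−1)→ 1

2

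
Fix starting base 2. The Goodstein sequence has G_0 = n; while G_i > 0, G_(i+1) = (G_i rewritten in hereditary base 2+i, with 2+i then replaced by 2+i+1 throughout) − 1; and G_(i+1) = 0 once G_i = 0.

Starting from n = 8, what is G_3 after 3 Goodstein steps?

6310

base 2: 8 = 2^(2 + 1); at 3: 3^(3 + 1) = 81; next = 80
base 3: 80 = 2·3^3 + 2·3^2 + 2·3 + 2; at 4: 2·4^4 + 2·4^2 + 2·4 + 2 = 554; next = 553
base 4: 553 = 2·4^4 + 2·4^2 + 2·4 + 1; at 5: 2·5^5 + 2·5^2 + 2·5 + 1 = 6311; next = 6310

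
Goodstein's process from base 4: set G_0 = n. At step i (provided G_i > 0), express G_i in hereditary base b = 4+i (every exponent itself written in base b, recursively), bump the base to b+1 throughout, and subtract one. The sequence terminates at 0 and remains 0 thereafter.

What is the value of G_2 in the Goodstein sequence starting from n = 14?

step 0: 14 = 3·4 + 2; sub 5 for 4: 3·5 + 2; = 17; G_1 = 17−1 = 16
step 1: 16 = 3·5 + 1; sub 6 for 5: 3·6 + 1; = 19; G_2 = 19−1 = 18

18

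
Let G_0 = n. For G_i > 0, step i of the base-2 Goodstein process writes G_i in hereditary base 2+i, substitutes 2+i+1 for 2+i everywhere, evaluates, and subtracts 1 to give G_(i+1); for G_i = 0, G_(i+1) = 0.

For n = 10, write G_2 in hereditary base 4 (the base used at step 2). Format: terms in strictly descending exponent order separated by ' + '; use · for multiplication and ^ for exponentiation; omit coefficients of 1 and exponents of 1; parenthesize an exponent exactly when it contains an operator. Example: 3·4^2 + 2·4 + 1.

4^(4 + 1) + 1

base 2: 10 = 2^(2 + 1) + 2; at 3: 3^(3 + 1) + 3 = 84; next = 83
base 3: 83 = 3^(3 + 1) + 2; at 4: 4^(4 + 1) + 2 = 1026; next = 1025
base 4: 1025 = 4^(4 + 1) + 1; at 5: 5^(5 + 1) + 1 = 15626; next = 15625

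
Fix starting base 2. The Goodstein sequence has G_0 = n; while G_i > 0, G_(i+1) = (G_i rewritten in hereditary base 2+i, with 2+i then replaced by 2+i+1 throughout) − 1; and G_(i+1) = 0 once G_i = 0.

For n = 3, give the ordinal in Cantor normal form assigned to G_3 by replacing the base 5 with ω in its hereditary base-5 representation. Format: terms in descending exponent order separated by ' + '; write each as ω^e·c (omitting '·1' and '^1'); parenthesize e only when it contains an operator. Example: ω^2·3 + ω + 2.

3 —HB2→ 2 + 1 —bump→ 3 + 1 = 4 —(−1)→ 3
3 —HB3→ 3 —bump→ 4 = 4 —(−1)→ 3
3 —HB4→ 3 —bump→ 3 = 3 —(−1)→ 2

2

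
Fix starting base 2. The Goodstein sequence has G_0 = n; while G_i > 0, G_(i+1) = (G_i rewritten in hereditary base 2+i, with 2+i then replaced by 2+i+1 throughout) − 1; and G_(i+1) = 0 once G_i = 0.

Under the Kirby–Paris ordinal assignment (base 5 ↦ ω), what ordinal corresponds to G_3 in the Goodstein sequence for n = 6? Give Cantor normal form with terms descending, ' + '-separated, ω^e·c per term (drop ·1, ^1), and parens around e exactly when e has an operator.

G_0 = 6. HB_2(6) = 2^2 + 2. Bump = 30. G_1 = 29.
G_1 = 29. HB_3(29) = 3^3 + 2. Bump = 258. G_2 = 257.
G_2 = 257. HB_4(257) = 4^4 + 1. Bump = 3126. G_3 = 3125.
G_3 = 3125. HB_5(3125) = 5^5. Bump = 46656. G_4 = 46655.

ω^ω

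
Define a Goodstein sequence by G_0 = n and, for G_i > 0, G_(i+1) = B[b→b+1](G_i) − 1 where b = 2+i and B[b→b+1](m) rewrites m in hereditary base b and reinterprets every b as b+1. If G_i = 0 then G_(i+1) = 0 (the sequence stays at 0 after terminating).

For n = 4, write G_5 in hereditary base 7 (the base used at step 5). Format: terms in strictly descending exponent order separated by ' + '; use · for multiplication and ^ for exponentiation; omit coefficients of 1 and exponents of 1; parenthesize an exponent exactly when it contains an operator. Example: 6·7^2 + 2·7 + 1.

(0) 4|_2 = 2^2 ↦ 3^3|_3 = 27 ⇒ 26
(1) 26|_3 = 2·3^2 + 2·3 + 2 ↦ 2·4^2 + 2·4 + 2|_4 = 42 ⇒ 41
(2) 41|_4 = 2·4^2 + 2·4 + 1 ↦ 2·5^2 + 2·5 + 1|_5 = 61 ⇒ 60
(3) 60|_5 = 2·5^2 + 2·5 ↦ 2·6^2 + 2·6|_6 = 84 ⇒ 83
(4) 83|_6 = 2·6^2 + 6 + 5 ↦ 2·7^2 + 7 + 5|_7 = 110 ⇒ 109
(5) 109|_7 = 2·7^2 + 7 + 4 ↦ 2·8^2 + 8 + 4|_8 = 140 ⇒ 139

2·7^2 + 7 + 4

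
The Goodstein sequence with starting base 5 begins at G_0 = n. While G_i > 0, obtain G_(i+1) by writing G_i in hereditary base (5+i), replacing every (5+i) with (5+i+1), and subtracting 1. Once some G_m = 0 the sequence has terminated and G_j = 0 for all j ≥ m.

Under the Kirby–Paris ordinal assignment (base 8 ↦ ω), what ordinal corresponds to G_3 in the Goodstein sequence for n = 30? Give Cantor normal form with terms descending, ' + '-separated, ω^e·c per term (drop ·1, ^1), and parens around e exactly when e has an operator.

i=0: 30 = 5^2 + 5 (b=5); 5→6: 6^2 + 6 = 42; 42−1 = 41
i=1: 41 = 6^2 + 5 (b=6); 6→7: 7^2 + 5 = 54; 54−1 = 53
i=2: 53 = 7^2 + 4 (b=7); 7→8: 8^2 + 4 = 68; 68−1 = 67

ω^2 + 3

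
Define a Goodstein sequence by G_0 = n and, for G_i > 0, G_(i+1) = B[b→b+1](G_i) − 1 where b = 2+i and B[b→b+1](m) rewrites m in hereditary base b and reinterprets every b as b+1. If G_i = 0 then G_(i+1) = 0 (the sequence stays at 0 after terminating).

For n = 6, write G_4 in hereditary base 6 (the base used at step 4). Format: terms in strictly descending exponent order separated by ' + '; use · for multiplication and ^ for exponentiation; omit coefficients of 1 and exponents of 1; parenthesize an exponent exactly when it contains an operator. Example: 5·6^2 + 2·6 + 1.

5·6^5 + 5·6^4 + 5·6^3 + 5·6^2 + 5·6 + 5

(0) 6|_2 = 2^2 + 2 ↦ 3^3 + 3|_3 = 30 ⇒ 29
(1) 29|_3 = 3^3 + 2 ↦ 4^4 + 2|_4 = 258 ⇒ 257
(2) 257|_4 = 4^4 + 1 ↦ 5^5 + 1|_5 = 3126 ⇒ 3125
(3) 3125|_5 = 5^5 ↦ 6^6|_6 = 46656 ⇒ 46655
(4) 46655|_6 = 5·6^5 + 5·6^4 + 5·6^3 + 5·6^2 + 5·6 + 5 ↦ 5·7^5 + 5·7^4 + 5·7^3 + 5·7^2 + 5·7 + 5|_7 = 98040 ⇒ 98039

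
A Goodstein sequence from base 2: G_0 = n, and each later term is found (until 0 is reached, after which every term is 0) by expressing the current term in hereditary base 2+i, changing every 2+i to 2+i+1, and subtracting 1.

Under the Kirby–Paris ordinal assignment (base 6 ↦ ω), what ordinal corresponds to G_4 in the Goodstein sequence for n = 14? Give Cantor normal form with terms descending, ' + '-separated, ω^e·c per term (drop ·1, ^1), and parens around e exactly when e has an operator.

ω^(ω + 1) + ω^5·5 + ω^4·5 + ω^3·5 + ω^2·5 + ω·5 + 5

[0] 14 ≡ 2^(2 + 1) + 2^2 + 2 (base 2). Lift 3: 111. −1: 110.
[1] 110 ≡ 3^(3 + 1) + 3^3 + 2 (base 3). Lift 4: 1282. −1: 1281.
[2] 1281 ≡ 4^(4 + 1) + 4^4 + 1 (base 4). Lift 5: 18751. −1: 18750.
[3] 18750 ≡ 5^(5 + 1) + 5^5 (base 5). Lift 6: 326592. −1: 326591.
[4] 326591 ≡ 6^(6 + 1) + 5·6^5 + 5·6^4 + 5·6^3 + 5·6^2 + 5·6 + 5 (base 6). Lift 7: 5862841. −1: 5862840.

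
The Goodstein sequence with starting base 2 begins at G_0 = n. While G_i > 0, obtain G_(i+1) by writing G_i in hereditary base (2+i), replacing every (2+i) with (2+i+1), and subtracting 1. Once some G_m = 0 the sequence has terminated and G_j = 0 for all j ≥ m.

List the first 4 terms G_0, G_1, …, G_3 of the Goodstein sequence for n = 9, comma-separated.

9, 81, 1023, 9842

9 —HB2→ 2^(2 + 1) + 1 —bump→ 3^(3 + 1) + 1 = 82 —(−1)→ 81
81 —HB3→ 3^(3 + 1) —bump→ 4^(4 + 1) = 1024 —(−1)→ 1023
1023 —HB4→ 3·4^4 + 3·4^3 + 3·4^2 + 3·4 + 3 —bump→ 3·5^5 + 3·5^3 + 3·5^2 + 3·5 + 3 = 9843 —(−1)→ 9842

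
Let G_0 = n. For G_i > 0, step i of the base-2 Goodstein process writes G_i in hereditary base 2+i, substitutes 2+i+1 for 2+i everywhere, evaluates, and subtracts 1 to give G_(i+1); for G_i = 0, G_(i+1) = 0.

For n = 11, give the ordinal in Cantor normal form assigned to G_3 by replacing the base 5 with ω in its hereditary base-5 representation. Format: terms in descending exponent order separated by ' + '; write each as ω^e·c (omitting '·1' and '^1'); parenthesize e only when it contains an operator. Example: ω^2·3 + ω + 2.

ω^(ω + 1) + 2

[0] 11 ≡ 2^(2 + 1) + 2 + 1 (base 2). Lift 3: 85. −1: 84.
[1] 84 ≡ 3^(3 + 1) + 3 (base 3). Lift 4: 1028. −1: 1027.
[2] 1027 ≡ 4^(4 + 1) + 3 (base 4). Lift 5: 15628. −1: 15627.
[3] 15627 ≡ 5^(5 + 1) + 2 (base 5). Lift 6: 279938. −1: 279937.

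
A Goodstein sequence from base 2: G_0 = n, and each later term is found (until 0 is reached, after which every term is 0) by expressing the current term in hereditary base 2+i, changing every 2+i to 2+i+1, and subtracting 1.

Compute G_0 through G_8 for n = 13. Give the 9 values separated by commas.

step 0: 13 = 2^(2 + 1) + 2^2 + 1; sub 3 for 2: 3^(3 + 1) + 3^3 + 1; = 109; G_1 = 109−1 = 108
step 1: 108 = 3^(3 + 1) + 3^3; sub 4 for 3: 4^(4 + 1) + 4^4; = 1280; G_2 = 1280−1 = 1279
step 2: 1279 = 4^(4 + 1) + 3·4^3 + 3·4^2 + 3·4 + 3; sub 5 for 4: 5^(5 + 1) + 3·5^3 + 3·5^2 + 3·5 + 3; = 16093; G_3 = 16093−1 = 16092
step 3: 16092 = 5^(5 + 1) + 3·5^3 + 3·5^2 + 3·5 + 2; sub 6 for 5: 6^(6 + 1) + 3·6^3 + 3·6^2 + 3·6 + 2; = 280712; G_4 = 280712−1 = 280711
step 4: 280711 = 6^(6 + 1) + 3·6^3 + 3·6^2 + 3·6 + 1; sub 7 for 6: 7^(7 + 1) + 3·7^3 + 3·7^2 + 3·7 + 1; = 5765999; G_5 = 5765999−1 = 5765998
step 5: 5765998 = 7^(7 + 1) + 3·7^3 + 3·7^2 + 3·7; sub 8 for 7: 8^(8 + 1) + 3·8^3 + 3·8^2 + 3·8; = 134219480; G_6 = 134219480−1 = 134219479
step 6: 134219479 = 8^(8 + 1) + 3·8^3 + 3·8^2 + 2·8 + 7; sub 9 for 8: 9^(9 + 1) + 3·9^3 + 3·9^2 + 2·9 + 7; = 3486786856; G_7 = 3486786856−1 = 3486786855
step 7: 3486786855 = 9^(9 + 1) + 3·9^3 + 3·9^2 + 2·9 + 6; sub 10 for 9: 10^(10 + 1) + 3·10^3 + 3·10^2 + 2·10 + 6; = 100000003326; G_8 = 100000003326−1 = 100000003325

13, 108, 1279, 16092, 280711, 5765998, 134219479, 3486786855, 100000003325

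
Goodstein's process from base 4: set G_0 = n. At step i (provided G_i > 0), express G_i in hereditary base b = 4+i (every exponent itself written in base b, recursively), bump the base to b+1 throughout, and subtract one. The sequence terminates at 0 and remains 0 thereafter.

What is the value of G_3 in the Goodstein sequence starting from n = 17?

i=0: 17 = 4^2 + 1 (b=4); 4→5: 5^2 + 1 = 26; 26−1 = 25
i=1: 25 = 5^2 (b=5); 5→6: 6^2 = 36; 36−1 = 35
i=2: 35 = 5·6 + 5 (b=6); 6→7: 5·7 + 5 = 40; 40−1 = 39
i=3: 39 = 5·7 + 4 (b=7); 7→8: 5·8 + 4 = 44; 44−1 = 43

39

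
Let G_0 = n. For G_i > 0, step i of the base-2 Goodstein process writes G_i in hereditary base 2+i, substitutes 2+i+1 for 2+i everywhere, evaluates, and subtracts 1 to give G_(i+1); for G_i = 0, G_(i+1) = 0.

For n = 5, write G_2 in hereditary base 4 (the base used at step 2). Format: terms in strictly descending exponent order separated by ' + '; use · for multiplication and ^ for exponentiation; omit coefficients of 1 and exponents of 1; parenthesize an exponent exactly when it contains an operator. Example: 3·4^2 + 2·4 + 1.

(0) 5|_2 = 2^2 + 1 ↦ 3^3 + 1|_3 = 28 ⇒ 27
(1) 27|_3 = 3^3 ↦ 4^4|_4 = 256 ⇒ 255
(2) 255|_4 = 3·4^3 + 3·4^2 + 3·4 + 3 ↦ 3·5^3 + 3·5^2 + 3·5 + 3|_5 = 468 ⇒ 467

3·4^3 + 3·4^2 + 3·4 + 3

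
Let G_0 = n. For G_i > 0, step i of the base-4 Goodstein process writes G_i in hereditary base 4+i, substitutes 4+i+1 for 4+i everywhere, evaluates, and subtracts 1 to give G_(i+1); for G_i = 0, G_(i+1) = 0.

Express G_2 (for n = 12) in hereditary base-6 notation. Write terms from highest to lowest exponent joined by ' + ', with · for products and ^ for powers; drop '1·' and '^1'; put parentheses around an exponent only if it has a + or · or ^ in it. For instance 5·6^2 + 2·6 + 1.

2·6 + 3

G_0=12  [base 4] 3·4  →[4↦5]→  3·5 = 15  −1 ⇒ G_1=14
G_1=14  [base 5] 2·5 + 4  →[5↦6]→  2·6 + 4 = 16  −1 ⇒ G_2=15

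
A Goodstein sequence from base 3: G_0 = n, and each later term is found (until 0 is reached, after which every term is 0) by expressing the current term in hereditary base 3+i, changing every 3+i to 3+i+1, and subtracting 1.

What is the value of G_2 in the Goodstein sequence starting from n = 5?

i=0: 5 = 3 + 2 (b=3); 3→4: 4 + 2 = 6; 6−1 = 5
i=1: 5 = 4 + 1 (b=4); 4→5: 5 + 1 = 6; 6−1 = 5
i=2: 5 = 5 (b=5); 5→6: 6 = 6; 6−1 = 5

5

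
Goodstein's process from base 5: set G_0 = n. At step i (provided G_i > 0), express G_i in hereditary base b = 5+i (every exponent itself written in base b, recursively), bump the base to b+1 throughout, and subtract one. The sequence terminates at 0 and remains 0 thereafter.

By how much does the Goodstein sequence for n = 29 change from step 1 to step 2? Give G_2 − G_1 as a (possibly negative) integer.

12

29 —HB5→ 5^2 + 4 —bump→ 6^2 + 4 = 40 —(−1)→ 39
39 —HB6→ 6^2 + 3 —bump→ 7^2 + 3 = 52 —(−1)→ 51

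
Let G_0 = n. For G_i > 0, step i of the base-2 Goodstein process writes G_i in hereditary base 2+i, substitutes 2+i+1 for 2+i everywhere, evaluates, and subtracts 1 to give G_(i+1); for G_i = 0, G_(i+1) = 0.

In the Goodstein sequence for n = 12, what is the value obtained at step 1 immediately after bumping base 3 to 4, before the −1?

1066

[0] 12 ≡ 2^(2 + 1) + 2^2 (base 2). Lift 3: 108. −1: 107.
[1] 107 ≡ 3^(3 + 1) + 2·3^2 + 2·3 + 2 (base 3). Lift 4: 1066. −1: 1065.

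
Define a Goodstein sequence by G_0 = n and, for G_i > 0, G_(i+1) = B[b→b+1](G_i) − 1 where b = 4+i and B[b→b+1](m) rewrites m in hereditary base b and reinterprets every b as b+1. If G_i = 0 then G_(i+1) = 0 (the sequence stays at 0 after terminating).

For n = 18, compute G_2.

base 4: 18 = 4^2 + 2; at 5: 5^2 + 2 = 27; next = 26
base 5: 26 = 5^2 + 1; at 6: 6^2 + 1 = 37; next = 36
base 6: 36 = 6^2; at 7: 7^2 = 49; next = 48

36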